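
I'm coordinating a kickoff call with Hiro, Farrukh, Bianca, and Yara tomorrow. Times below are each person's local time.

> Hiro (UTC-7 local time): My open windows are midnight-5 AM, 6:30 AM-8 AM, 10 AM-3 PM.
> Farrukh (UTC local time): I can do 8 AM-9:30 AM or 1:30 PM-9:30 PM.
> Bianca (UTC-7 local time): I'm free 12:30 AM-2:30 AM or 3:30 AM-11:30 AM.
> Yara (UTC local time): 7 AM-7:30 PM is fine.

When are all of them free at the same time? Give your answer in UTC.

Hiro in UTC: 07:00-12:00, 13:30-15:00, 17:00-22:00 (add 7h to convert from UTC-7).
Farrukh in UTC: 08:00-09:30, 13:30-21:30.
Bianca in UTC: 07:30-09:30, 10:30-18:30 (add 7h to convert from UTC-7).
Yara in UTC: 07:00-19:30.
Hiro ∩ Farrukh: 08:00-09:30, 13:30-15:00, 17:00-21:30.
Hiro ∩ Farrukh ∩ Bianca: 08:00-09:30, 13:30-15:00, 17:00-18:30.
Hiro ∩ Farrukh ∩ Bianca ∩ Yara: 08:00-09:30, 13:30-15:00, 17:00-18:30.

08:00-09:30, 13:30-15:00, 17:00-18:30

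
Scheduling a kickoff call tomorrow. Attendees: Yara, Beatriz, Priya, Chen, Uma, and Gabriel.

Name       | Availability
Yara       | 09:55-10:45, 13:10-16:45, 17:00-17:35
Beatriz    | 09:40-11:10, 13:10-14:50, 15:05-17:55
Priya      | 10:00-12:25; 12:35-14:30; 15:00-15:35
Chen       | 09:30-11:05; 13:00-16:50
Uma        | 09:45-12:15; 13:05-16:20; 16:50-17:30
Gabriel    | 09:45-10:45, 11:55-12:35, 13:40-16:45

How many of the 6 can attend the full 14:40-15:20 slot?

Yara, Chen, Uma, and Gabriel can make the full 14:40-15:20 slot — that's 4.

4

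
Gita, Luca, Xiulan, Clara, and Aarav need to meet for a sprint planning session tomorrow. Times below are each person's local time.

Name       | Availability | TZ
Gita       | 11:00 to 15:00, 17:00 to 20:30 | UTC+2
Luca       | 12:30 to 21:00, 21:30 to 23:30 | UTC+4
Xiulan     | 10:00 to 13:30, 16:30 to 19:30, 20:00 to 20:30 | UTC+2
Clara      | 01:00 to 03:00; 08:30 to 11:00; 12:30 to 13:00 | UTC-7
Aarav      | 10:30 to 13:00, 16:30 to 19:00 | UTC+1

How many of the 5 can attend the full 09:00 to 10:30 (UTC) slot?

Gita in UTC: 09:00-13:00, 15:00-18:30 (subtract 2h to convert from UTC+2).
Luca in UTC: 08:30-17:00, 17:30-19:30 (subtract 4h to convert from UTC+4).
Xiulan in UTC: 08:00-11:30, 14:30-17:30, 18:00-18:30 (subtract 2h to convert from UTC+2).
Clara in UTC: 08:00-10:00, 15:30-18:00, 19:30-20:00 (add 7h to convert from UTC-7).
Aarav in UTC: 09:30-12:00, 15:30-18:00 (subtract 1h to convert from UTC+1).
Gita, Luca, and Xiulan can make the full 09:00-10:30 slot — that's 3.

3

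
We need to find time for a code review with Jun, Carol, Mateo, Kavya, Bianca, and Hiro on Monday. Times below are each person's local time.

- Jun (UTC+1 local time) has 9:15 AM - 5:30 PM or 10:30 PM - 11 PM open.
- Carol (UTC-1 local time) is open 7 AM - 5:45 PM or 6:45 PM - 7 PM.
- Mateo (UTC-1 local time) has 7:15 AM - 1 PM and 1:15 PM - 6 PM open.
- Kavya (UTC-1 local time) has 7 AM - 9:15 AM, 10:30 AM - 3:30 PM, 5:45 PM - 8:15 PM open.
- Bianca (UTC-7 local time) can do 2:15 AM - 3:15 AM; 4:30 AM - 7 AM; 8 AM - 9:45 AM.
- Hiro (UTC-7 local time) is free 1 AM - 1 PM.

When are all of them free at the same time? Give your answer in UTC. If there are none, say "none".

09:15-10:15, 11:30-14:00, 15:00-16:30

Jun in UTC: 08:15-16:30, 21:30-22:00 (subtract 1h to convert from UTC+1).
Carol in UTC: 08:00-18:45, 19:45-20:00 (add 1h to convert from UTC-1).
Mateo in UTC: 08:15-14:00, 14:15-19:00 (add 1h to convert from UTC-1).
Kavya in UTC: 08:00-10:15, 11:30-16:30, 18:45-21:15 (add 1h to convert from UTC-1).
Bianca in UTC: 09:15-10:15, 11:30-14:00, 15:00-16:45 (add 7h to convert from UTC-7).
Hiro in UTC: 08:00-20:00 (add 7h to convert from UTC-7).
Jun ∩ Carol: 08:15-16:30.
Jun ∩ Carol ∩ Mateo: 08:15-14:00, 14:15-16:30.
Jun ∩ Carol ∩ Mateo ∩ Kavya: 08:15-10:15, 11:30-14:00, 14:15-16:30.
Jun ∩ Carol ∩ Mateo ∩ Kavya ∩ Bianca: 09:15-10:15, 11:30-14:00, 15:00-16:30.
Jun ∩ Carol ∩ Mateo ∩ Kavya ∩ Bianca ∩ Hiro: 09:15-10:15, 11:30-14:00, 15:00-16:30.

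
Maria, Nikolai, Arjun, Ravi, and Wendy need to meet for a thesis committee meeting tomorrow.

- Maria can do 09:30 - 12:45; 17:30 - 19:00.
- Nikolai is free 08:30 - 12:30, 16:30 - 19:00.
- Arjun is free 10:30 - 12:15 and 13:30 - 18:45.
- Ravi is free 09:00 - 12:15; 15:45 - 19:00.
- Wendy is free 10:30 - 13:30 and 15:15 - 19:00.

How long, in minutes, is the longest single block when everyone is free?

105

Maria ∩ Nikolai: 09:30-12:30, 17:30-19:00.
Maria ∩ Nikolai ∩ Arjun: 10:30-12:15, 17:30-18:45.
Maria ∩ Nikolai ∩ Arjun ∩ Ravi: 10:30-12:15, 17:30-18:45.
Maria ∩ Nikolai ∩ Arjun ∩ Ravi ∩ Wendy: 10:30-12:15, 17:30-18:45.
The longest is 10:30-12:15 at 105 minutes.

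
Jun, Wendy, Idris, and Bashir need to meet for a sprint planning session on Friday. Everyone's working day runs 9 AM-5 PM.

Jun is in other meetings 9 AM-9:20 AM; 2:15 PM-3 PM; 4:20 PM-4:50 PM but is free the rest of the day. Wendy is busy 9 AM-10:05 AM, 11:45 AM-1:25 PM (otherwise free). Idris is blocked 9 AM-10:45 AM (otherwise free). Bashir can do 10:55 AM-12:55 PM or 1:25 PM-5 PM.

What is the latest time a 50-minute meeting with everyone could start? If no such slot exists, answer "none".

15:30

Jun free: 09:20-14:15, 15:00-16:20, 16:50-17:00 (invert busy blocks within the working day).
Wendy free: 10:05-11:45, 13:25-17:00 (invert busy blocks within the working day).
Idris free: 10:45-17:00 (invert busy blocks within the working day).
Bashir free: 10:55-12:55, 13:25-17:00.
Jun ∩ Wendy: 10:05-11:45, 13:25-14:15, 15:00-16:20, 16:50-17:00.
Jun ∩ Wendy ∩ Idris: 10:45-11:45, 13:25-14:15, 15:00-16:20, 16:50-17:00.
Jun ∩ Wendy ∩ Idris ∩ Bashir: 10:55-11:45, 13:25-14:15, 15:00-16:20, 16:50-17:00.
The last common window of at least 50 minutes is 15:00-16:20; a 50-minute meeting can start as late as 15:30 and still end by 16:20.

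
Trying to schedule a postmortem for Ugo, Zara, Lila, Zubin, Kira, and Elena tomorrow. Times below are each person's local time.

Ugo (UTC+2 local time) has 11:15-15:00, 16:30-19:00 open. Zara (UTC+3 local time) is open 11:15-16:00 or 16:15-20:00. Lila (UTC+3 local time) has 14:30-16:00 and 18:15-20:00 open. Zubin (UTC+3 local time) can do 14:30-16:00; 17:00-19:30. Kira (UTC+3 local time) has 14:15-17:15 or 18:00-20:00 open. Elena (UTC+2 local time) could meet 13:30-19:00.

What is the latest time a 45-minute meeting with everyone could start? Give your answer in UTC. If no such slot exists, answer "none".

15:45

Ugo in UTC: 09:15-13:00, 14:30-17:00 (subtract 2h to convert from UTC+2).
Zara in UTC: 08:15-13:00, 13:15-17:00 (subtract 3h to convert from UTC+3).
Lila in UTC: 11:30-13:00, 15:15-17:00 (subtract 3h to convert from UTC+3).
Zubin in UTC: 11:30-13:00, 14:00-16:30 (subtract 3h to convert from UTC+3).
Kira in UTC: 11:15-14:15, 15:00-17:00 (subtract 3h to convert from UTC+3).
Elena in UTC: 11:30-17:00 (subtract 2h to convert from UTC+2).
Ugo ∩ Zara: 09:15-13:00, 14:30-17:00.
Ugo ∩ Zara ∩ Lila: 11:30-13:00, 15:15-17:00.
Ugo ∩ Zara ∩ Lila ∩ Zubin: 11:30-13:00, 15:15-16:30.
Ugo ∩ Zara ∩ Lila ∩ Zubin ∩ Kira: 11:30-13:00, 15:15-16:30.
Ugo ∩ Zara ∩ Lila ∩ Zubin ∩ Kira ∩ Elena: 11:30-13:00, 15:15-16:30.
The last common window of at least 45 minutes is 15:15-16:30; a 45-minute meeting can start as late as 15:45 and still end by 16:30.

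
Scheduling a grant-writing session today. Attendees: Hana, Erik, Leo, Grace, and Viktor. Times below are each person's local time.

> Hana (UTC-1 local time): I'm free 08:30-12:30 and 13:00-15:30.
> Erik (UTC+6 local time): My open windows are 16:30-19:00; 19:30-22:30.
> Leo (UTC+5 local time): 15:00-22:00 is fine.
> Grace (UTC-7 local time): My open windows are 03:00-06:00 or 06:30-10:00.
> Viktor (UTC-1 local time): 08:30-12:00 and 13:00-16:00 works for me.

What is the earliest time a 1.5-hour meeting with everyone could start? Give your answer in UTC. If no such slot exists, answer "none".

10:30

Hana in UTC: 09:30-13:30, 14:00-16:30 (add 1h to convert from UTC-1).
Erik in UTC: 10:30-13:00, 13:30-16:30 (subtract 6h to convert from UTC+6).
Leo in UTC: 10:00-17:00 (subtract 5h to convert from UTC+5).
Grace in UTC: 10:00-13:00, 13:30-17:00 (add 7h to convert from UTC-7).
Viktor in UTC: 09:30-13:00, 14:00-17:00 (add 1h to convert from UTC-1).
Hana ∩ Erik: 10:30-13:00, 14:00-16:30.
Hana ∩ Erik ∩ Leo: 10:30-13:00, 14:00-16:30.
Hana ∩ Erik ∩ Leo ∩ Grace: 10:30-13:00, 14:00-16:30.
Hana ∩ Erik ∩ Leo ∩ Grace ∩ Viktor: 10:30-13:00, 14:00-16:30.
Those are the intersection windows.
The first common window of at least 90 minutes is 10:30-13:00, so the earliest start is 10:30.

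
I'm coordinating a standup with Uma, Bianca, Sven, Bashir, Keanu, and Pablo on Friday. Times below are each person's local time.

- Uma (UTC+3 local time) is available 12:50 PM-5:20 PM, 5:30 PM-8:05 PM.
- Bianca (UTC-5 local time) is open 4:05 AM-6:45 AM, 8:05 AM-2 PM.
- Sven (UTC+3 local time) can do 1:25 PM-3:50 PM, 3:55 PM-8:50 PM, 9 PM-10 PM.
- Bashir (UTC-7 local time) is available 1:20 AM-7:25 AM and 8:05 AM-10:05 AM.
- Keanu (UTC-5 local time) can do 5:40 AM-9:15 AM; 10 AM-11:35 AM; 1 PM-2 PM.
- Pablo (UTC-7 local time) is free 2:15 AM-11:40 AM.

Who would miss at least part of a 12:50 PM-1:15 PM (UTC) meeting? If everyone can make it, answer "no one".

Uma in UTC: 09:50-14:20, 14:30-17:05 (subtract 3h to convert from UTC+3).
Bianca in UTC: 09:05-11:45, 13:05-19:00 (add 5h to convert from UTC-5).
Sven in UTC: 10:25-12:50, 12:55-17:50, 18:00-19:00 (subtract 3h to convert from UTC+3).
Bashir in UTC: 08:20-14:25, 15:05-17:05 (add 7h to convert from UTC-7).
Keanu in UTC: 10:40-14:15, 15:00-16:35, 18:00-19:00 (add 5h to convert from UTC-5).
Pablo in UTC: 09:15-18:40 (add 7h to convert from UTC-7).
Uma: free for 12:50-13:15. Bianca: not fully free for 12:50-13:15. Sven: not fully free for 12:50-13:15. Bashir: free for 12:50-13:15. Keanu: free for 12:50-13:15. Pablo: free for 12:50-13:15.

Bianca, Sven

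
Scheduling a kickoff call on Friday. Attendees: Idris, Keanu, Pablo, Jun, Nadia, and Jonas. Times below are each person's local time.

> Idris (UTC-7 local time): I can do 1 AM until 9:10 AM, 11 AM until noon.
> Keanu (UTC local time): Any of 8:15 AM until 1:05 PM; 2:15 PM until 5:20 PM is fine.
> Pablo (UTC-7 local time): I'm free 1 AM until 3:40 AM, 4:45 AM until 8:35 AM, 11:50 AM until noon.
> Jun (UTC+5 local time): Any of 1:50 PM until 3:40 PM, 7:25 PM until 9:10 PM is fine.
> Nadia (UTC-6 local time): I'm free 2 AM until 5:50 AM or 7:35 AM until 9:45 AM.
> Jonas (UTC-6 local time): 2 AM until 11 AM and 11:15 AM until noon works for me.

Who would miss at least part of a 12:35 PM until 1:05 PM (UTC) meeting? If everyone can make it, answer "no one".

Jun, Nadia

Idris in UTC: 08:00-16:10, 18:00-19:00 (add 7h to convert from UTC-7).
Keanu in UTC: 08:15-13:05, 14:15-17:20.
Pablo in UTC: 08:00-10:40, 11:45-15:35, 18:50-19:00 (add 7h to convert from UTC-7).
Jun in UTC: 08:50-10:40, 14:25-16:10 (subtract 5h to convert from UTC+5).
Nadia in UTC: 08:00-11:50, 13:35-15:45 (add 6h to convert from UTC-6).
Jonas in UTC: 08:00-17:00, 17:15-18:00 (add 6h to convert from UTC-6).
Idris: free for 12:35-13:05. Keanu: free for 12:35-13:05. Pablo: free for 12:35-13:05. Jun: not fully free for 12:35-13:05. Nadia: not fully free for 12:35-13:05. Jonas: free for 12:35-13:05.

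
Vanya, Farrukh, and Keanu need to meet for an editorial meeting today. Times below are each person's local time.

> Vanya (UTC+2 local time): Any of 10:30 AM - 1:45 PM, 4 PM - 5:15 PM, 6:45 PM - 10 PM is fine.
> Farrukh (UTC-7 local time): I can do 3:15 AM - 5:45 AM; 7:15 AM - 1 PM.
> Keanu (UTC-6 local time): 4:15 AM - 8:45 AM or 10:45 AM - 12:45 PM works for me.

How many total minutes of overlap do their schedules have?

240

Vanya in UTC: 08:30-11:45, 14:00-15:15, 16:45-20:00 (subtract 2h to convert from UTC+2).
Farrukh in UTC: 10:15-12:45, 14:15-20:00 (add 7h to convert from UTC-7).
Keanu in UTC: 10:15-14:45, 16:45-18:45 (add 6h to convert from UTC-6).
Vanya ∩ Farrukh: 10:15-11:45, 14:15-15:15, 16:45-20:00.
Vanya ∩ Farrukh ∩ Keanu: 10:15-11:45, 14:15-14:45, 16:45-18:45.
Summing the common windows: 90 + 30 + 120 = 240 minutes.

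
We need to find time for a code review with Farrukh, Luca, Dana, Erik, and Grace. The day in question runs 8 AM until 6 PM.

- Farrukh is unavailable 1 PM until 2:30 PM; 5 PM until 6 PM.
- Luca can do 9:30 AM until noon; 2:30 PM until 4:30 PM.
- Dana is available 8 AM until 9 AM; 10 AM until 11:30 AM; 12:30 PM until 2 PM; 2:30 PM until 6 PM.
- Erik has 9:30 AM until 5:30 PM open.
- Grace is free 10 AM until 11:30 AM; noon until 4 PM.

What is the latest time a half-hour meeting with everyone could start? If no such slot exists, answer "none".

15:30

Farrukh free: 08:00-13:00, 14:30-17:00 (invert busy blocks within the working day).
Luca free: 09:30-12:00, 14:30-16:30.
Dana free: 08:00-09:00, 10:00-11:30, 12:30-14:00, 14:30-18:00.
Erik free: 09:30-17:30.
Grace free: 10:00-11:30, 12:00-16:00.
Farrukh ∩ Luca: 09:30-12:00, 14:30-16:30.
Farrukh ∩ Luca ∩ Dana: 10:00-11:30, 14:30-16:30.
Farrukh ∩ Luca ∩ Dana ∩ Erik: 10:00-11:30, 14:30-16:30.
Farrukh ∩ Luca ∩ Dana ∩ Erik ∩ Grace: 10:00-11:30, 14:30-16:00.
Those are the intersection windows.
The last common window of at least 30 minutes is 14:30-16:00; a 30-minute meeting can start as late as 15:30 and still end by 16:00.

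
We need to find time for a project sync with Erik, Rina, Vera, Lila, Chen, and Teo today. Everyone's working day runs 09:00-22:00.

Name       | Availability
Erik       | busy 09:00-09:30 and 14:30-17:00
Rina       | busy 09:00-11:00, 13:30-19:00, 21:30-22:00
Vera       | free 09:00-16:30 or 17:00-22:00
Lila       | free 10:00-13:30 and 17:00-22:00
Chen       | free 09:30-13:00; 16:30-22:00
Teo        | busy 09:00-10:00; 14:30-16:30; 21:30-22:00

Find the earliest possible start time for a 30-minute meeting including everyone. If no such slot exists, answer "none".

Erik free: 09:30-14:30, 17:00-22:00 (invert busy blocks within the working day).
Rina free: 11:00-13:30, 19:00-21:30 (invert busy blocks within the working day).
Vera free: 09:00-16:30, 17:00-22:00.
Lila free: 10:00-13:30, 17:00-22:00.
Chen free: 09:30-13:00, 16:30-22:00.
Teo free: 10:00-14:30, 16:30-21:30 (invert busy blocks within the working day).
Erik ∩ Rina: 11:00-13:30, 19:00-21:30.
Erik ∩ Rina ∩ Vera: 11:00-13:30, 19:00-21:30.
Erik ∩ Rina ∩ Vera ∩ Lila: 11:00-13:30, 19:00-21:30.
Erik ∩ Rina ∩ Vera ∩ Lila ∩ Chen: 11:00-13:00, 19:00-21:30.
Erik ∩ Rina ∩ Vera ∩ Lila ∩ Chen ∩ Teo: 11:00-13:00, 19:00-21:30.
The first common window of at least 30 minutes is 11:00-13:00, so the earliest start is 11:00.

11:00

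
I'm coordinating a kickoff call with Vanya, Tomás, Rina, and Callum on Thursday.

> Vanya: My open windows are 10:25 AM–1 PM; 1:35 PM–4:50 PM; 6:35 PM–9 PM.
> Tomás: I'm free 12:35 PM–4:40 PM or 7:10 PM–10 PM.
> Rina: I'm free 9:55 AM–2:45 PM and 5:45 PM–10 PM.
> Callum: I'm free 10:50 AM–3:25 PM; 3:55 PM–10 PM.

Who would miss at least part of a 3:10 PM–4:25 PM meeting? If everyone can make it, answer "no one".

Vanya: free for 15:10-16:25. Tomás: free for 15:10-16:25. Rina: not fully free for 15:10-16:25. Callum: not fully free for 15:10-16:25.

Callum, Rina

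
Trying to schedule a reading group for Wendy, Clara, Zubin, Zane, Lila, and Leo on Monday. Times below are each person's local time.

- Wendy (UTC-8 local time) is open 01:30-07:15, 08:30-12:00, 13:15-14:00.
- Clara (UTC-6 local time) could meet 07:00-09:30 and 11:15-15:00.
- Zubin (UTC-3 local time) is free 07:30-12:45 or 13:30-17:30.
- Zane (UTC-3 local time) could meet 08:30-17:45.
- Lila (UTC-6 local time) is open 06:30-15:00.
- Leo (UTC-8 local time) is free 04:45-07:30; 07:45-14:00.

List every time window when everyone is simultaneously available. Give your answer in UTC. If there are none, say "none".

Wendy in UTC: 09:30-15:15, 16:30-20:00, 21:15-22:00 (add 8h to convert from UTC-8).
Clara in UTC: 13:00-15:30, 17:15-21:00 (add 6h to convert from UTC-6).
Zubin in UTC: 10:30-15:45, 16:30-20:30 (add 3h to convert from UTC-3).
Zane in UTC: 11:30-20:45 (add 3h to convert from UTC-3).
Lila in UTC: 12:30-21:00 (add 6h to convert from UTC-6).
Leo in UTC: 12:45-15:30, 15:45-22:00 (add 8h to convert from UTC-8).
Wendy ∩ Clara: 13:00-15:15, 17:15-20:00.
Wendy ∩ Clara ∩ Zubin: 13:00-15:15, 17:15-20:00.
Wendy ∩ Clara ∩ Zubin ∩ Zane: 13:00-15:15, 17:15-20:00.
Wendy ∩ Clara ∩ Zubin ∩ Zane ∩ Lila: 13:00-15:15, 17:15-20:00.
Wendy ∩ Clara ∩ Zubin ∩ Zane ∩ Lila ∩ Leo: 13:00-15:15, 17:15-20:00.

13:00-15:15, 17:15-20:00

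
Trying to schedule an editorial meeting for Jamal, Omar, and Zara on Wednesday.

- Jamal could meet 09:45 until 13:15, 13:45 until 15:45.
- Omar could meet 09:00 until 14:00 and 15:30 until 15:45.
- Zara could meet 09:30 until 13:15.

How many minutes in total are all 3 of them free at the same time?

Jamal ∩ Omar: 09:45-13:15, 13:45-14:00, 15:30-15:45.
Jamal ∩ Omar ∩ Zara: 09:45-13:15.
So the common availability across everyone is 09:45-13:15.
That's a single block of 210 minutes.

210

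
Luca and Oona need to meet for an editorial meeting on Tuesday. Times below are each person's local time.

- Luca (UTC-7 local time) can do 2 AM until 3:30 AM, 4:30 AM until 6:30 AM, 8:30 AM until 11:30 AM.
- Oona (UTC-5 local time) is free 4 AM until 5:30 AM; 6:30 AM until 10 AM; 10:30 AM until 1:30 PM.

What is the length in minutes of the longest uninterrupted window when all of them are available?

Luca in UTC: 09:00-10:30, 11:30-13:30, 15:30-18:30 (add 7h to convert from UTC-7).
Oona in UTC: 09:00-10:30, 11:30-15:00, 15:30-18:30 (add 5h to convert from UTC-5).
Luca ∩ Oona: 09:00-10:30, 11:30-13:30, 15:30-18:30.
So the common availability across everyone is 09:00-10:30, 11:30-13:30, 15:30-18:30.
The longest is 15:30-18:30 at 180 minutes.

180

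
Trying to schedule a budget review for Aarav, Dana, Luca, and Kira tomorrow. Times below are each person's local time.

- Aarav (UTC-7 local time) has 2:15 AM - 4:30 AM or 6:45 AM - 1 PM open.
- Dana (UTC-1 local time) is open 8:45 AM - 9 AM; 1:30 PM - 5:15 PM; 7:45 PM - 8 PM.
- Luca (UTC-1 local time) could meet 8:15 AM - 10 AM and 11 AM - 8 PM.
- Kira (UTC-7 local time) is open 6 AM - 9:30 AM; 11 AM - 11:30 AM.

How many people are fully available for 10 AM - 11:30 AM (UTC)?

1

Aarav in UTC: 09:15-11:30, 13:45-20:00 (add 7h to convert from UTC-7).
Dana in UTC: 09:45-10:00, 14:30-18:15, 20:45-21:00 (add 1h to convert from UTC-1).
Luca in UTC: 09:15-11:00, 12:00-21:00 (add 1h to convert from UTC-1).
Kira in UTC: 13:00-16:30, 18:00-18:30 (add 7h to convert from UTC-7).
Aarav can make the full 10:00-11:30 slot — that's 1.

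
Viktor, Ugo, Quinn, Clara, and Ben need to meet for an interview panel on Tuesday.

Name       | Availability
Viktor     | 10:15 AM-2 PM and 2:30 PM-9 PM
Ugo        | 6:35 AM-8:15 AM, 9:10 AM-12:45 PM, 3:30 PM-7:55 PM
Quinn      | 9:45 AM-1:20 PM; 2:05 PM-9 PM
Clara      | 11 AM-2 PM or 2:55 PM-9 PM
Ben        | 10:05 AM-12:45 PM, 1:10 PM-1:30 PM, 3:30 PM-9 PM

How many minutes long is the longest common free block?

Viktor ∩ Ugo: 10:15-12:45, 15:30-19:55.
Viktor ∩ Ugo ∩ Quinn: 10:15-12:45, 15:30-19:55.
Viktor ∩ Ugo ∩ Quinn ∩ Clara: 11:00-12:45, 15:30-19:55.
Viktor ∩ Ugo ∩ Quinn ∩ Clara ∩ Ben: 11:00-12:45, 15:30-19:55.
The longest is 15:30-19:55 at 265 minutes.

265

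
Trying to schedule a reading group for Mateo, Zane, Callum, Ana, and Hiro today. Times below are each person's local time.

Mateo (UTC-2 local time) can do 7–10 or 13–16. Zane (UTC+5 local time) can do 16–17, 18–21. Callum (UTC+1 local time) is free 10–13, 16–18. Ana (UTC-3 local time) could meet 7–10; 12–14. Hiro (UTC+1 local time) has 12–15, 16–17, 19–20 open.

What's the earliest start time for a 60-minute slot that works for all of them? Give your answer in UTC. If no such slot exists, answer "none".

11:00

Mateo in UTC: 09:00-12:00, 15:00-18:00 (add 2h to convert from UTC-2).
Zane in UTC: 11:00-12:00, 13:00-16:00 (subtract 5h to convert from UTC+5).
Callum in UTC: 09:00-12:00, 15:00-17:00 (subtract 1h to convert from UTC+1).
Ana in UTC: 10:00-13:00, 15:00-17:00 (add 3h to convert from UTC-3).
Hiro in UTC: 11:00-14:00, 15:00-16:00, 18:00-19:00 (subtract 1h to convert from UTC+1).
Mateo ∩ Zane: 11:00-12:00, 15:00-16:00.
Mateo ∩ Zane ∩ Callum: 11:00-12:00, 15:00-16:00.
Mateo ∩ Zane ∩ Callum ∩ Ana: 11:00-12:00, 15:00-16:00.
Mateo ∩ Zane ∩ Callum ∩ Ana ∩ Hiro: 11:00-12:00, 15:00-16:00.
So the common availability across everyone is 11:00-12:00, 15:00-16:00.
The first common window of at least 60 minutes is 11:00-12:00, so the earliest start is 11:00.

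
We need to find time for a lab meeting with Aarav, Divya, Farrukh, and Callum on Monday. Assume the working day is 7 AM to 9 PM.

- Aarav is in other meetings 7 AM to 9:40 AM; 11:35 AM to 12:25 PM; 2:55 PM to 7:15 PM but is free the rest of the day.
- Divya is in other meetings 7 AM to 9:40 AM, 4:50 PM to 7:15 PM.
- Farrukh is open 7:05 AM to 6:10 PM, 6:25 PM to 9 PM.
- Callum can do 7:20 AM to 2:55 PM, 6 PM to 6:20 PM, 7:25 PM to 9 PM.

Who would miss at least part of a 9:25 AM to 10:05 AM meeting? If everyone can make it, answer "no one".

Aarav, Divya

Aarav free: 09:40-11:35, 12:25-14:55, 19:15-21:00 (invert busy blocks within the working day).
Divya free: 09:40-16:50, 19:15-21:00 (invert busy blocks within the working day).
Farrukh free: 07:05-18:10, 18:25-21:00.
Callum free: 07:20-14:55, 18:00-18:20, 19:25-21:00.
Aarav: not fully free for 09:25-10:05. Divya: not fully free for 09:25-10:05. Farrukh: free for 09:25-10:05. Callum: free for 09:25-10:05.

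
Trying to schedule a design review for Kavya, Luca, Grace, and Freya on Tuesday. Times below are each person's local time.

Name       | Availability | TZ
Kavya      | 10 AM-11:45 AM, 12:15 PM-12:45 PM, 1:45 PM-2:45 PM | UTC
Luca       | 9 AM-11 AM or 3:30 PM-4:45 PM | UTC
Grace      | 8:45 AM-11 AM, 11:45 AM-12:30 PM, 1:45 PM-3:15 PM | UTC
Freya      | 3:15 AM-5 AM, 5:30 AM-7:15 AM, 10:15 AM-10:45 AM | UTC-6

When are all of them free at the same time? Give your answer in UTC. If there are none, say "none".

Kavya in UTC: 10:00-11:45, 12:15-12:45, 13:45-14:45.
Luca in UTC: 09:00-11:00, 15:30-16:45.
Grace in UTC: 08:45-11:00, 11:45-12:30, 13:45-15:15.
Freya in UTC: 09:15-11:00, 11:30-13:15, 16:15-16:45 (add 6h to convert from UTC-6).
Kavya ∩ Luca: 10:00-11:00.
Kavya ∩ Luca ∩ Grace: 10:00-11:00.
Kavya ∩ Luca ∩ Grace ∩ Freya: 10:00-11:00.

10:00-11:00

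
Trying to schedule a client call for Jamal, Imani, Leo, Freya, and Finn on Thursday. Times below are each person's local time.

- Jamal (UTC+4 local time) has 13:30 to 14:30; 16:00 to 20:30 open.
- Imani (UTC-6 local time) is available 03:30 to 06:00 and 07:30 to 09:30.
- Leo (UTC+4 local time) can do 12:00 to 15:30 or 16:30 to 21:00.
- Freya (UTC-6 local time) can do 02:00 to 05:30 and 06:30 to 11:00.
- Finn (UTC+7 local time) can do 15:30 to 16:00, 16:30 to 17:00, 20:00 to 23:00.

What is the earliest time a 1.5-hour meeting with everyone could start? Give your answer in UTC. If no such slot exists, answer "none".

13:30

Jamal in UTC: 09:30-10:30, 12:00-16:30 (subtract 4h to convert from UTC+4).
Imani in UTC: 09:30-12:00, 13:30-15:30 (add 6h to convert from UTC-6).
Leo in UTC: 08:00-11:30, 12:30-17:00 (subtract 4h to convert from UTC+4).
Freya in UTC: 08:00-11:30, 12:30-17:00 (add 6h to convert from UTC-6).
Finn in UTC: 08:30-09:00, 09:30-10:00, 13:00-16:00 (subtract 7h to convert from UTC+7).
Jamal ∩ Imani: 09:30-10:30, 13:30-15:30.
Jamal ∩ Imani ∩ Leo: 09:30-10:30, 13:30-15:30.
Jamal ∩ Imani ∩ Leo ∩ Freya: 09:30-10:30, 13:30-15:30.
Jamal ∩ Imani ∩ Leo ∩ Freya ∩ Finn: 09:30-10:00, 13:30-15:30.
The first common window of at least 90 minutes is 13:30-15:30, so the earliest start is 13:30.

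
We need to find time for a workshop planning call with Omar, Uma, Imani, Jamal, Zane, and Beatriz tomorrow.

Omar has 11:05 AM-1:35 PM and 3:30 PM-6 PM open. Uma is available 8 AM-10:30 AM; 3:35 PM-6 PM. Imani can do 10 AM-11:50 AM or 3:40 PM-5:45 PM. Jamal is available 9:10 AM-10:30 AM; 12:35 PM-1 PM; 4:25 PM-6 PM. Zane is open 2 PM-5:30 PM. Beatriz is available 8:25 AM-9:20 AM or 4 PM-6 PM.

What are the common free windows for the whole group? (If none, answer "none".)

Omar ∩ Uma: 15:35-18:00.
Omar ∩ Uma ∩ Imani: 15:40-17:45.
Omar ∩ Uma ∩ Imani ∩ Jamal: 16:25-17:45.
Omar ∩ Uma ∩ Imani ∩ Jamal ∩ Zane: 16:25-17:30.
Omar ∩ Uma ∩ Imani ∩ Jamal ∩ Zane ∩ Beatriz: 16:25-17:30.

16:25-17:30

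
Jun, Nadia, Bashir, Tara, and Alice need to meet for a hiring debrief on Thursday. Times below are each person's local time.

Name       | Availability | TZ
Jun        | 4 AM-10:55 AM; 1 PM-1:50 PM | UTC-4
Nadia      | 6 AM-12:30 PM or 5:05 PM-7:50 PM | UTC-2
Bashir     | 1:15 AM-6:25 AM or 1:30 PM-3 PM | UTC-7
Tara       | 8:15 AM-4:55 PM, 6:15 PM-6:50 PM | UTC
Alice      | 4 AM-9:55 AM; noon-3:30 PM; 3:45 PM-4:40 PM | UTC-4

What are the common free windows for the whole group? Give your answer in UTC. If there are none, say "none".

08:15-13:25

Jun in UTC: 08:00-14:55, 17:00-17:50 (add 4h to convert from UTC-4).
Nadia in UTC: 08:00-14:30, 19:05-21:50 (add 2h to convert from UTC-2).
Bashir in UTC: 08:15-13:25, 20:30-22:00 (add 7h to convert from UTC-7).
Tara in UTC: 08:15-16:55, 18:15-18:50.
Alice in UTC: 08:00-13:55, 16:00-19:30, 19:45-20:40 (add 4h to convert from UTC-4).
Jun ∩ Nadia: 08:00-14:30.
Jun ∩ Nadia ∩ Bashir: 08:15-13:25.
Jun ∩ Nadia ∩ Bashir ∩ Tara: 08:15-13:25.
Jun ∩ Nadia ∩ Bashir ∩ Tara ∩ Alice: 08:15-13:25.
So the common availability across everyone is 08:15-13:25.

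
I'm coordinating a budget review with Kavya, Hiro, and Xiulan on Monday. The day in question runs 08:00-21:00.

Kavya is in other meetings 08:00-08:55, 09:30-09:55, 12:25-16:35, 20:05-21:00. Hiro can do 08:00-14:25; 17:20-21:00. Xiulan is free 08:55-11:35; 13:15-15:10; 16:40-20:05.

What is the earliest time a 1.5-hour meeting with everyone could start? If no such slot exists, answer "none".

Kavya free: 08:55-09:30, 09:55-12:25, 16:35-20:05 (invert busy blocks within the working day).
Hiro free: 08:00-14:25, 17:20-21:00.
Xiulan free: 08:55-11:35, 13:15-15:10, 16:40-20:05.
Kavya ∩ Hiro: 08:55-09:30, 09:55-12:25, 17:20-20:05.
Kavya ∩ Hiro ∩ Xiulan: 08:55-09:30, 09:55-11:35, 17:20-20:05.
The first common window of at least 90 minutes is 09:55-11:35, so the earliest start is 09:55.

09:55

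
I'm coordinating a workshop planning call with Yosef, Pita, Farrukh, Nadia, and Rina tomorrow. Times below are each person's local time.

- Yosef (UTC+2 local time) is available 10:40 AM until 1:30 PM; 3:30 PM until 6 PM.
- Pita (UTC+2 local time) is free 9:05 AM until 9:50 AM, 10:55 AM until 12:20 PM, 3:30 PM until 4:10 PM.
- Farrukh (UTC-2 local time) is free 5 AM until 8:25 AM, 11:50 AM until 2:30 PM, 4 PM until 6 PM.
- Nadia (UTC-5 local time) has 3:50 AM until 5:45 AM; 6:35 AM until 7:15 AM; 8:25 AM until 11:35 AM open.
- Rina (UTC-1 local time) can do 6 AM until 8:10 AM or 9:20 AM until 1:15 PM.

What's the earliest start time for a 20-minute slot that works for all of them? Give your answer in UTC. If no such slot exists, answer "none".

Yosef in UTC: 08:40-11:30, 13:30-16:00 (subtract 2h to convert from UTC+2).
Pita in UTC: 07:05-07:50, 08:55-10:20, 13:30-14:10 (subtract 2h to convert from UTC+2).
Farrukh in UTC: 07:00-10:25, 13:50-16:30, 18:00-20:00 (add 2h to convert from UTC-2).
Nadia in UTC: 08:50-10:45, 11:35-12:15, 13:25-16:35 (add 5h to convert from UTC-5).
Rina in UTC: 07:00-09:10, 10:20-14:15 (add 1h to convert from UTC-1).
Yosef ∩ Pita: 08:55-10:20, 13:30-14:10.
Yosef ∩ Pita ∩ Farrukh: 08:55-10:20, 13:50-14:10.
Yosef ∩ Pita ∩ Farrukh ∩ Nadia: 08:55-10:20, 13:50-14:10.
Yosef ∩ Pita ∩ Farrukh ∩ Nadia ∩ Rina: 08:55-09:10, 13:50-14:10.
The first common window of at least 20 minutes is 13:50-14:10, so the earliest start is 13:50.

13:50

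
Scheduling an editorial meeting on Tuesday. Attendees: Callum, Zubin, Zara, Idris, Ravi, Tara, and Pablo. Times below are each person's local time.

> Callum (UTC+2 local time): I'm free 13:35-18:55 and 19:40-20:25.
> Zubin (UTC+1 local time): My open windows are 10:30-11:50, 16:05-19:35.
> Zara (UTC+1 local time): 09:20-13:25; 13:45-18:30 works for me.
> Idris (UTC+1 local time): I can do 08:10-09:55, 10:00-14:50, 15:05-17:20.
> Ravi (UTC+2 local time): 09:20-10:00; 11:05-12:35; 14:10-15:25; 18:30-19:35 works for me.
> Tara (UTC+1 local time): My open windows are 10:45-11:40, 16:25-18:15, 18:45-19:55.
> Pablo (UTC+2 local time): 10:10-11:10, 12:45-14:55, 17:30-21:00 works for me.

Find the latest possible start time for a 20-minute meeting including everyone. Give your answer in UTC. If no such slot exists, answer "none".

Callum in UTC: 11:35-16:55, 17:40-18:25 (subtract 2h to convert from UTC+2).
Zubin in UTC: 09:30-10:50, 15:05-18:35 (subtract 1h to convert from UTC+1).
Zara in UTC: 08:20-12:25, 12:45-17:30 (subtract 1h to convert from UTC+1).
Idris in UTC: 07:10-08:55, 09:00-13:50, 14:05-16:20 (subtract 1h to convert from UTC+1).
Ravi in UTC: 07:20-08:00, 09:05-10:35, 12:10-13:25, 16:30-17:35 (subtract 2h to convert from UTC+2).
Tara in UTC: 09:45-10:40, 15:25-17:15, 17:45-18:55 (subtract 1h to convert from UTC+1).
Pablo in UTC: 08:10-09:10, 10:45-12:55, 15:30-19:00 (subtract 2h to convert from UTC+2).
Callum ∩ Zubin: 15:05-16:55, 17:40-18:25.
Callum ∩ Zubin ∩ Zara: 15:05-16:55.
Callum ∩ Zubin ∩ Zara ∩ Idris: 15:05-16:20.
Callum ∩ Zubin ∩ Zara ∩ Idris ∩ Ravi: ∅.
Callum ∩ Zubin ∩ Zara ∩ Idris ∩ Ravi ∩ Tara: ∅.
Callum ∩ Zubin ∩ Zara ∩ Idris ∩ Ravi ∩ Tara ∩ Pablo: ∅.
There is no time when everyone is free.
No common window is at least 20 minutes long.

none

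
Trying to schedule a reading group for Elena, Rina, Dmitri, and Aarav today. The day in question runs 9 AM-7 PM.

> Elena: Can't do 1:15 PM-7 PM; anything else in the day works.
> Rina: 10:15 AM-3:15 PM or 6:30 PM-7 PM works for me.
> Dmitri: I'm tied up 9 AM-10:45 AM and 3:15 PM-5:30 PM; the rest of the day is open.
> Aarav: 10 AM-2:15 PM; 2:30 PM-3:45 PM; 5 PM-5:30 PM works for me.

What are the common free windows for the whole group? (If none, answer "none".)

10:45-13:15

Elena free: 09:00-13:15 (invert busy blocks within the working day).
Rina free: 10:15-15:15, 18:30-19:00.
Dmitri free: 10:45-15:15, 17:30-19:00 (invert busy blocks within the working day).
Aarav free: 10:00-14:15, 14:30-15:45, 17:00-17:30.
Elena ∩ Rina: 10:15-13:15.
Elena ∩ Rina ∩ Dmitri: 10:45-13:15.
Elena ∩ Rina ∩ Dmitri ∩ Aarav: 10:45-13:15.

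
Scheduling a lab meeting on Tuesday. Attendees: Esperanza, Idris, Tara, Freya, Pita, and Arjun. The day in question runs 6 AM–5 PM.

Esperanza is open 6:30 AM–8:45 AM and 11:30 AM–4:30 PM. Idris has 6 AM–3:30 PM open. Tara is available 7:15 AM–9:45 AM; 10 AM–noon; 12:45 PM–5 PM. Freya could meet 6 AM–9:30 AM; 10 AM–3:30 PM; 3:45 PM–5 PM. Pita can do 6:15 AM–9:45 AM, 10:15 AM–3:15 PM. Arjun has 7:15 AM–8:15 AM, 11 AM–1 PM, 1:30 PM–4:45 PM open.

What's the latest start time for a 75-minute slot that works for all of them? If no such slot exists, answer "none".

14:00

Esperanza ∩ Idris: 06:30-08:45, 11:30-15:30.
Esperanza ∩ Idris ∩ Tara: 07:15-08:45, 11:30-12:00, 12:45-15:30.
Esperanza ∩ Idris ∩ Tara ∩ Freya: 07:15-08:45, 11:30-12:00, 12:45-15:30.
Esperanza ∩ Idris ∩ Tara ∩ Freya ∩ Pita: 07:15-08:45, 11:30-12:00, 12:45-15:15.
Esperanza ∩ Idris ∩ Tara ∩ Freya ∩ Pita ∩ Arjun: 07:15-08:15, 11:30-12:00, 12:45-13:00, 13:30-15:15.
The last common window of at least 75 minutes is 13:30-15:15; a 75-minute meeting can start as late as 14:00 and still end by 15:15.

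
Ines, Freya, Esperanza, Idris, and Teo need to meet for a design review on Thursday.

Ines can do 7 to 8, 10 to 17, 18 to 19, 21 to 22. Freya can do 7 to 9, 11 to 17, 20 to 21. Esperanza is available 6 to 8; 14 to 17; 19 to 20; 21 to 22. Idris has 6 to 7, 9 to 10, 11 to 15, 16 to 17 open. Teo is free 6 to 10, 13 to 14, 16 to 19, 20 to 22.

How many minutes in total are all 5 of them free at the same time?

60

Ines ∩ Freya: 07:00-08:00, 11:00-17:00.
Ines ∩ Freya ∩ Esperanza: 07:00-08:00, 14:00-17:00.
Ines ∩ Freya ∩ Esperanza ∩ Idris: 14:00-15:00, 16:00-17:00.
Ines ∩ Freya ∩ Esperanza ∩ Idris ∩ Teo: 16:00-17:00.
That's a single block of 60 minutes.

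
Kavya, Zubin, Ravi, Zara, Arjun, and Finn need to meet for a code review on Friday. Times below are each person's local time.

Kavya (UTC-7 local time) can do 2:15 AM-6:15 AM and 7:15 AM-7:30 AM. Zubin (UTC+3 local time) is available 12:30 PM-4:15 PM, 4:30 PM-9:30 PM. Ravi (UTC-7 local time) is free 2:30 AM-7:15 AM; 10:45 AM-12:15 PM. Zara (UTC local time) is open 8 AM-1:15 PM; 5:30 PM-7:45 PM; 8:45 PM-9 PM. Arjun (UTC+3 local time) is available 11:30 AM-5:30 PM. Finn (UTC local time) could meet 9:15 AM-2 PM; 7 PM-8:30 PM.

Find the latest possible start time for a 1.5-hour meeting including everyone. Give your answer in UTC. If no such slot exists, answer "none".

Kavya in UTC: 09:15-13:15, 14:15-14:30 (add 7h to convert from UTC-7).
Zubin in UTC: 09:30-13:15, 13:30-18:30 (subtract 3h to convert from UTC+3).
Ravi in UTC: 09:30-14:15, 17:45-19:15 (add 7h to convert from UTC-7).
Zara in UTC: 08:00-13:15, 17:30-19:45, 20:45-21:00.
Arjun in UTC: 08:30-14:30 (subtract 3h to convert from UTC+3).
Finn in UTC: 09:15-14:00, 19:00-20:30.
Kavya ∩ Zubin: 09:30-13:15, 14:15-14:30.
Kavya ∩ Zubin ∩ Ravi: 09:30-13:15.
Kavya ∩ Zubin ∩ Ravi ∩ Zara: 09:30-13:15.
Kavya ∩ Zubin ∩ Ravi ∩ Zara ∩ Arjun: 09:30-13:15.
Kavya ∩ Zubin ∩ Ravi ∩ Zara ∩ Arjun ∩ Finn: 09:30-13:15.
The last common window of at least 90 minutes is 09:30-13:15; a 90-minute meeting can start as late as 11:45 and still end by 13:15.

11:45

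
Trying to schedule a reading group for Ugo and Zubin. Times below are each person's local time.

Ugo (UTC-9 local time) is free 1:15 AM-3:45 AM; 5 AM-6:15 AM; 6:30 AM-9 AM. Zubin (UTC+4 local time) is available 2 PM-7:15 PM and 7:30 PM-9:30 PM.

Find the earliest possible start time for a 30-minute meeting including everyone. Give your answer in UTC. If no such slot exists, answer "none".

Ugo in UTC: 10:15-12:45, 14:00-15:15, 15:30-18:00 (add 9h to convert from UTC-9).
Zubin in UTC: 10:00-15:15, 15:30-17:30 (subtract 4h to convert from UTC+4).
Ugo ∩ Zubin: 10:15-12:45, 14:00-15:15, 15:30-17:30.
So the common availability across everyone is 10:15-12:45, 14:00-15:15, 15:30-17:30.
The first common window of at least 30 minutes is 10:15-12:45, so the earliest start is 10:15.

10:15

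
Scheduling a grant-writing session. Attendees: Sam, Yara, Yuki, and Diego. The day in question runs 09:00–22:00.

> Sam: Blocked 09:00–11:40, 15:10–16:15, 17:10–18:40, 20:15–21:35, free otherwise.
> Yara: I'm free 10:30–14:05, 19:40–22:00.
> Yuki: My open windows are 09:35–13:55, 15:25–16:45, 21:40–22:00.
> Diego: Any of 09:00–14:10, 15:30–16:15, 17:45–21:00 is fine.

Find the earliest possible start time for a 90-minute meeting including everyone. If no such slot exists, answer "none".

Sam free: 11:40-15:10, 16:15-17:10, 18:40-20:15, 21:35-22:00 (invert busy blocks within the working day).
Yara free: 10:30-14:05, 19:40-22:00.
Yuki free: 09:35-13:55, 15:25-16:45, 21:40-22:00.
Diego free: 09:00-14:10, 15:30-16:15, 17:45-21:00.
Sam ∩ Yara: 11:40-14:05, 19:40-20:15, 21:35-22:00.
Sam ∩ Yara ∩ Yuki: 11:40-13:55, 21:40-22:00.
Sam ∩ Yara ∩ Yuki ∩ Diego: 11:40-13:55.
So the common availability across everyone is 11:40-13:55.
The first common window of at least 90 minutes is 11:40-13:55, so the earliest start is 11:40.

11:40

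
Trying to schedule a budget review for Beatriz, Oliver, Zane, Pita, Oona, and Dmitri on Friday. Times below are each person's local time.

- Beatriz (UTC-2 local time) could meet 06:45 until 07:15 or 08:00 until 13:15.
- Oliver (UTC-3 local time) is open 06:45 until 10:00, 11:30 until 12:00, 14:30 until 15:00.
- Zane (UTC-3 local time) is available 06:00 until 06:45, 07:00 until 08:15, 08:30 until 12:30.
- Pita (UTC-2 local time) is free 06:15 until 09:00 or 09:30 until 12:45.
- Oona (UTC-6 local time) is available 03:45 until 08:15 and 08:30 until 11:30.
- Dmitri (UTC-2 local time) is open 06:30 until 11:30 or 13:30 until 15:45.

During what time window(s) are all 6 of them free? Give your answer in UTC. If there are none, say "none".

10:00-11:00, 11:30-13:00

Beatriz in UTC: 08:45-09:15, 10:00-15:15 (add 2h to convert from UTC-2).
Oliver in UTC: 09:45-13:00, 14:30-15:00, 17:30-18:00 (add 3h to convert from UTC-3).
Zane in UTC: 09:00-09:45, 10:00-11:15, 11:30-15:30 (add 3h to convert from UTC-3).
Pita in UTC: 08:15-11:00, 11:30-14:45 (add 2h to convert from UTC-2).
Oona in UTC: 09:45-14:15, 14:30-17:30 (add 6h to convert from UTC-6).
Dmitri in UTC: 08:30-13:30, 15:30-17:45 (add 2h to convert from UTC-2).
Beatriz ∩ Oliver: 10:00-13:00, 14:30-15:00.
Beatriz ∩ Oliver ∩ Zane: 10:00-11:15, 11:30-13:00, 14:30-15:00.
Beatriz ∩ Oliver ∩ Zane ∩ Pita: 10:00-11:00, 11:30-13:00, 14:30-14:45.
Beatriz ∩ Oliver ∩ Zane ∩ Pita ∩ Oona: 10:00-11:00, 11:30-13:00, 14:30-14:45.
Beatriz ∩ Oliver ∩ Zane ∩ Pita ∩ Oona ∩ Dmitri: 10:00-11:00, 11:30-13:00.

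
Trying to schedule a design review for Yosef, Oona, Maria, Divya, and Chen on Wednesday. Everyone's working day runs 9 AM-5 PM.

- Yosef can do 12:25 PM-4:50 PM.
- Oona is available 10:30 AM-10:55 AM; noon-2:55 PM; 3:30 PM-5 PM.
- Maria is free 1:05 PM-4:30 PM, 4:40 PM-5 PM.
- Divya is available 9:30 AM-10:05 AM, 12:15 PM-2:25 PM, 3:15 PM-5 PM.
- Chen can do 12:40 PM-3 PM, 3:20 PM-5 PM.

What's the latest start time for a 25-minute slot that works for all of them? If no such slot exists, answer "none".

Yosef ∩ Oona: 12:25-14:55, 15:30-16:50.
Yosef ∩ Oona ∩ Maria: 13:05-14:55, 15:30-16:30, 16:40-16:50.
Yosef ∩ Oona ∩ Maria ∩ Divya: 13:05-14:25, 15:30-16:30, 16:40-16:50.
Yosef ∩ Oona ∩ Maria ∩ Divya ∩ Chen: 13:05-14:25, 15:30-16:30, 16:40-16:50.
Those are the intersection windows.
The last common window of at least 25 minutes is 15:30-16:30; a 25-minute meeting can start as late as 16:05 and still end by 16:30.

16:05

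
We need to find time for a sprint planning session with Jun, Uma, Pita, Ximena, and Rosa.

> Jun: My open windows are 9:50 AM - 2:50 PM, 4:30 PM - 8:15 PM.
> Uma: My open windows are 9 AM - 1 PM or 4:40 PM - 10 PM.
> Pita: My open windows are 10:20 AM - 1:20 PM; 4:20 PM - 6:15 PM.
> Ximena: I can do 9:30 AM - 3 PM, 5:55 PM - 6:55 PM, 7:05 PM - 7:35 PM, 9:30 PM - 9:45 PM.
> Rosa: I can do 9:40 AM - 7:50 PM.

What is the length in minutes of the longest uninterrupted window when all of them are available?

Jun ∩ Uma: 09:50-13:00, 16:40-20:15.
Jun ∩ Uma ∩ Pita: 10:20-13:00, 16:40-18:15.
Jun ∩ Uma ∩ Pita ∩ Ximena: 10:20-13:00, 17:55-18:15.
Jun ∩ Uma ∩ Pita ∩ Ximena ∩ Rosa: 10:20-13:00, 17:55-18:15.
The longest is 10:20-13:00 at 160 minutes.

160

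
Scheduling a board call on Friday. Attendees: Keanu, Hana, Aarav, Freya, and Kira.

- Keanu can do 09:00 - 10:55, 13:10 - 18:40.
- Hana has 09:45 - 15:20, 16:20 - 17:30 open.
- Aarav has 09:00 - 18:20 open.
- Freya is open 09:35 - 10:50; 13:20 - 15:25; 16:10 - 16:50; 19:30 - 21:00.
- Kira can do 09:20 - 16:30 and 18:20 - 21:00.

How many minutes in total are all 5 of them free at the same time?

Keanu ∩ Hana: 09:45-10:55, 13:10-15:20, 16:20-17:30.
Keanu ∩ Hana ∩ Aarav: 09:45-10:55, 13:10-15:20, 16:20-17:30.
Keanu ∩ Hana ∩ Aarav ∩ Freya: 09:45-10:50, 13:20-15:20, 16:20-16:50.
Keanu ∩ Hana ∩ Aarav ∩ Freya ∩ Kira: 09:45-10:50, 13:20-15:20, 16:20-16:30.
Summing the common windows: 65 + 120 + 10 = 195 minutes.

195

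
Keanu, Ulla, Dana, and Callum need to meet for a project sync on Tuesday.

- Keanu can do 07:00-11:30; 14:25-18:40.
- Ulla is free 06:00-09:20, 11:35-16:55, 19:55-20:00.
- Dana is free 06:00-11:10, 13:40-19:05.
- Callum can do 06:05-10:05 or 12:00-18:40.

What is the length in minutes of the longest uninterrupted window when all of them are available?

Keanu ∩ Ulla: 07:00-09:20, 14:25-16:55.
Keanu ∩ Ulla ∩ Dana: 07:00-09:20, 14:25-16:55.
Keanu ∩ Ulla ∩ Dana ∩ Callum: 07:00-09:20, 14:25-16:55.
So the common availability across everyone is 07:00-09:20, 14:25-16:55.
The longest is 14:25-16:55 at 150 minutes.

150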